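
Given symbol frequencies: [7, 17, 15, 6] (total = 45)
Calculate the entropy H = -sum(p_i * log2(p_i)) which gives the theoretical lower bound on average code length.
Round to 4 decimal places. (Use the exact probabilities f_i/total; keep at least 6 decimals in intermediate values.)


Per-symbol terms -p_i * log2(p_i) with p_i = f_i/45:
  p = 7/45 = 0.155556: log2(p) = -2.684498, -p*log2(p) = 0.417589
  p = 17/45 = 0.377778: log2(p) = -1.404390, -p*log2(p) = 0.530547
  p = 15/45 = 0.333333: log2(p) = -1.584963, -p*log2(p) = 0.528321
  p = 6/45 = 0.133333: log2(p) = -2.906891, -p*log2(p) = 0.387585
H = 0.417589 + 0.530547 + 0.528321 + 0.387585 = 1.864042

H = 1.864 bits/symbol


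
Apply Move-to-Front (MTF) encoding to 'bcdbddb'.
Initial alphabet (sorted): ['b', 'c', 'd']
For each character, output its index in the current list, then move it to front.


MTF encoding:
'b': index 0 in ['b', 'c', 'd'] -> ['b', 'c', 'd']
'c': index 1 in ['b', 'c', 'd'] -> ['c', 'b', 'd']
'd': index 2 in ['c', 'b', 'd'] -> ['d', 'c', 'b']
'b': index 2 in ['d', 'c', 'b'] -> ['b', 'd', 'c']
'd': index 1 in ['b', 'd', 'c'] -> ['d', 'b', 'c']
'd': index 0 in ['d', 'b', 'c'] -> ['d', 'b', 'c']
'b': index 1 in ['d', 'b', 'c'] -> ['b', 'd', 'c']


Output: [0, 1, 2, 2, 1, 0, 1]


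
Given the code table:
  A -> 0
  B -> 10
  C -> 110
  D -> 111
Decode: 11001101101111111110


Decoding:
110 -> C
0 -> A
110 -> C
110 -> C
111 -> D
111 -> D
111 -> D
0 -> A


Result: CACCDDDA


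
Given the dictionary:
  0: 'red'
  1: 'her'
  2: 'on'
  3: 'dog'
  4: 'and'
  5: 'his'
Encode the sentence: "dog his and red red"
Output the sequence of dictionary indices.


Look up each word in the dictionary:
  'dog' -> 3
  'his' -> 5
  'and' -> 4
  'red' -> 0
  'red' -> 0

Encoded: [3, 5, 4, 0, 0]


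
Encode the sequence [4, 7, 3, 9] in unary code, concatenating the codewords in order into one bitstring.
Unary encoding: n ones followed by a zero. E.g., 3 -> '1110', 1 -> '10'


Encode each number as n ones followed by a terminating 0:
  4 -> 11110 (5 bits)
  7 -> 11111110 (8 bits)
  3 -> 1110 (4 bits)
  9 -> 1111111110 (10 bits)
Total length = 5 + 8 + 4 + 10 = 27 bits.

Unary([4, 7, 3, 9]) = 111101111111011101111111110 (27 bits)


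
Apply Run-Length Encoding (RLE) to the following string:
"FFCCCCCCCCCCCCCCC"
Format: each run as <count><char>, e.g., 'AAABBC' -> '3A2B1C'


Scanning runs left to right:
  i=0: run of 'F' x 2 -> '2F'
  i=2: run of 'C' x 15 -> '15C'

RLE = 2F15C


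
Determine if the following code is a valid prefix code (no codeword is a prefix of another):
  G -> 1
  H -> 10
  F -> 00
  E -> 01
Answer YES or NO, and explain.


Checking each pair (does one codeword prefix another?):
  G='1' vs H='10': prefix -- VIOLATION

NO -- this is NOT a valid prefix code. G (1) is a prefix of H (10).


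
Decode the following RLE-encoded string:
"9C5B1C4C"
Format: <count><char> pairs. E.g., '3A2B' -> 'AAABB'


Expanding each <count><char> pair:
  9C -> 'CCCCCCCCC'
  5B -> 'BBBBB'
  1C -> 'C'
  4C -> 'CCCC'

Decoded = CCCCCCCCCBBBBBCCCCC


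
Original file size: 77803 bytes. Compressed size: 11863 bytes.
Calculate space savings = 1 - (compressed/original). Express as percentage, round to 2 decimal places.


ratio = compressed/original = 11863/77803 = 0.152475
savings = 1 - ratio = 1 - 0.152475 = 0.847525
as a percentage: 0.847525 * 100 = 84.75%

Space savings = 1 - 11863/77803 = 84.75%


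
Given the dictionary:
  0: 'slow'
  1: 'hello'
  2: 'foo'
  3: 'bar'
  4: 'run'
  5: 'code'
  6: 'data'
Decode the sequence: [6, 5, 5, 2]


Look up each index in the dictionary:
  6 -> 'data'
  5 -> 'code'
  5 -> 'code'
  2 -> 'foo'

Decoded: "data code code foo"


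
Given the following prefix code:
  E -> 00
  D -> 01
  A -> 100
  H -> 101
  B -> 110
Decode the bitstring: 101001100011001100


Decoding step by step:
Bits 101 -> H
Bits 00 -> E
Bits 110 -> B
Bits 00 -> E
Bits 110 -> B
Bits 01 -> D
Bits 100 -> A


Decoded message: HEBEBDA


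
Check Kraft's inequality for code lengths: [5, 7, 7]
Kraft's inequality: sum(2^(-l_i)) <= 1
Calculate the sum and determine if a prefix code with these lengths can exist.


Sum = 2^(-5) + 2^(-7) + 2^(-7)
    = 0.03125 + 0.0078125 + 0.0078125
    = 6/128 = 0.046875
Since 0.046875 <= 1, Kraft's inequality IS satisfied.
A prefix code with these lengths CAN exist.

Kraft sum = 0.046875. Satisfied.


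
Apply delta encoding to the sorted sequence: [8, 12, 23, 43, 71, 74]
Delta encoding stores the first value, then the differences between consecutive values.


First value: 8
Deltas:
  12 - 8 = 4
  23 - 12 = 11
  43 - 23 = 20
  71 - 43 = 28
  74 - 71 = 3


Delta encoded: [8, 4, 11, 20, 28, 3]


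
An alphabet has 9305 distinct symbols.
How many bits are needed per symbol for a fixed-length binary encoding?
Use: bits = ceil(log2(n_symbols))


log2(9305) = 13.1838
Bracket: 2^13 = 8192 < 9305 <= 2^14 = 16384
So ceil(log2(9305)) = 14

bits = ceil(log2(9305)) = ceil(13.1838) = 14 bits


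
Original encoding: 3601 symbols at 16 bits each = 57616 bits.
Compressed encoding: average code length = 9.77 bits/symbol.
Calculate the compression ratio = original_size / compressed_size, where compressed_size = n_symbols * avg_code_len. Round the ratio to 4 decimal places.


original_size = n_symbols * orig_bits = 3601 * 16 = 57616 bits
compressed_size = n_symbols * avg_code_len = 3601 * 9.77 = 35181.77 bits
ratio = original_size / compressed_size = 57616 / 35181.77 = 1.6377

Compression ratio = 1.6377


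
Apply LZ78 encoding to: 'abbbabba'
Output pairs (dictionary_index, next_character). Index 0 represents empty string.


LZ78 encoding steps:
Dictionary: {0: ''}
Step 1: w='' (idx 0), next='a' -> output (0, 'a'), add 'a' as idx 1
Step 2: w='' (idx 0), next='b' -> output (0, 'b'), add 'b' as idx 2
Step 3: w='b' (idx 2), next='b' -> output (2, 'b'), add 'bb' as idx 3
Step 4: w='a' (idx 1), next='b' -> output (1, 'b'), add 'ab' as idx 4
Step 5: w='b' (idx 2), next='a' -> output (2, 'a'), add 'ba' as idx 5


Encoded: [(0, 'a'), (0, 'b'), (2, 'b'), (1, 'b'), (2, 'a')]


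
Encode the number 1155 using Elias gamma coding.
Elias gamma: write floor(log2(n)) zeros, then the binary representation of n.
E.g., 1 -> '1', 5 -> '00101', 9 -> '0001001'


num_bits = floor(log2(1155)) + 1 = 11
leading_zeros = num_bits - 1 = 10
binary(1155) = 10010000011

Elias gamma(1155) = '0000000000' + '10010000011' = 000000000010010000011 (21 bits)


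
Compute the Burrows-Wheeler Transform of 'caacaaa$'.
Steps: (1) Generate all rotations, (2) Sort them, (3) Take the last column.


Rotations (sorted):
  0: $caacaaa -> last char: a
  1: a$caacaa -> last char: a
  2: aa$caaca -> last char: a
  3: aaa$caac -> last char: c
  4: aacaaa$c -> last char: c
  5: acaaa$ca -> last char: a
  6: caaa$caa -> last char: a
  7: caacaaa$ -> last char: $


BWT = aaaccaa$


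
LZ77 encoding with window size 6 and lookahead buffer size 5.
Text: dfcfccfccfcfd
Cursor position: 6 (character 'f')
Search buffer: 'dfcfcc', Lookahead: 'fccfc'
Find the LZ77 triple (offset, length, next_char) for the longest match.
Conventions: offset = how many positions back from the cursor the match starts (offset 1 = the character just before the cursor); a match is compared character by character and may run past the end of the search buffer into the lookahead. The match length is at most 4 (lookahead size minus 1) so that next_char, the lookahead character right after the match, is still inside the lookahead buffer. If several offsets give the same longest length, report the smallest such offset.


Try each offset into the search buffer:
  offset=1 (pos 5, char 'c'): match length 0
  offset=2 (pos 4, char 'c'): match length 0
  offset=3 (pos 3, char 'f'): match length 4
  offset=4 (pos 2, char 'c'): match length 0
  offset=5 (pos 1, char 'f'): match length 2
  offset=6 (pos 0, char 'd'): match length 0
Longest match has length 4 at offset 3.
next_char = character at position 6 + 4 = 10 -> 'c'

Best match: offset=3, length=4 (matching 'fccf' starting at position 3)
LZ77 triple: (3, 4, 'c')


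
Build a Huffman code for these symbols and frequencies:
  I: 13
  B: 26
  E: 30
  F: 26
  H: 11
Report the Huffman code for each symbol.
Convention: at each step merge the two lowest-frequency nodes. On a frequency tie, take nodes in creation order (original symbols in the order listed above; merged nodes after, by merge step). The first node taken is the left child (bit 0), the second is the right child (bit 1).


Huffman tree construction:
Step 1: Merge H(11) + I(13) = 24
Step 2: Merge (H+I)(24) + B(26) = 50
Step 3: Merge F(26) + E(30) = 56
Step 4: Merge ((H+I)+B)(50) + (F+E)(56) = 106
Read each symbol's code off the tree from the root (left child = 0, right child = 1).

Codes:
  I: 001 (length 3)
  B: 01 (length 2)
  E: 11 (length 2)
  F: 10 (length 2)
  H: 000 (length 3)
Average code length: 236/106 = 2.2264 bits/symbol


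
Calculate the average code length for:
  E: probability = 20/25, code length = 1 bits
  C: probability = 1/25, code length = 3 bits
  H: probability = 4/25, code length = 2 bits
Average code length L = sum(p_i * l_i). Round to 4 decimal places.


Weighted contributions p_i * l_i:
  E: (20/25) * 1 = 20/25
  C: (1/25) * 3 = 3/25
  H: (4/25) * 2 = 8/25
Sum = (20 + 3 + 8)/25 = 31/25

L = 31/25 = 1.2400 bits/symbol


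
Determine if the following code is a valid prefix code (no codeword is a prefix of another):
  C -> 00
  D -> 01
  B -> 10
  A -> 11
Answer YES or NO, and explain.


Checking each pair (does one codeword prefix another?):
  C='00' vs D='01': no prefix
  C='00' vs B='10': no prefix
  C='00' vs A='11': no prefix
  D='01' vs C='00': no prefix
  D='01' vs B='10': no prefix
  D='01' vs A='11': no prefix
  B='10' vs C='00': no prefix
  B='10' vs D='01': no prefix
  B='10' vs A='11': no prefix
  A='11' vs C='00': no prefix
  A='11' vs D='01': no prefix
  A='11' vs B='10': no prefix
No violation found over all pairs.

YES -- this is a valid prefix code. No codeword is a prefix of any other codeword.


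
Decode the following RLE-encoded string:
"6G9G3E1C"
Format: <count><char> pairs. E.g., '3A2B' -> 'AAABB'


Expanding each <count><char> pair:
  6G -> 'GGGGGG'
  9G -> 'GGGGGGGGG'
  3E -> 'EEE'
  1C -> 'C'

Decoded = GGGGGGGGGGGGGGGEEEC


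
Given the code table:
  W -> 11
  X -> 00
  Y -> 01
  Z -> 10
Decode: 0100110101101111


Decoding:
01 -> Y
00 -> X
11 -> W
01 -> Y
01 -> Y
10 -> Z
11 -> W
11 -> W


Result: YXWYYZWW


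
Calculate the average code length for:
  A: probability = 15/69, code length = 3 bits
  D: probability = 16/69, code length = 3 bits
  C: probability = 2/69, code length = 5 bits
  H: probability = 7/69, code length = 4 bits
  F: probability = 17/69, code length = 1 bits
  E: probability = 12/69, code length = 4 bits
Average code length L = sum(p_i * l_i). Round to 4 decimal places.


Weighted contributions p_i * l_i:
  A: (15/69) * 3 = 45/69
  D: (16/69) * 3 = 48/69
  C: (2/69) * 5 = 10/69
  H: (7/69) * 4 = 28/69
  F: (17/69) * 1 = 17/69
  E: (12/69) * 4 = 48/69
Sum = (45 + 48 + 10 + 28 + 17 + 48)/69 = 196/69

L = 196/69 = 2.8406 bits/symbol


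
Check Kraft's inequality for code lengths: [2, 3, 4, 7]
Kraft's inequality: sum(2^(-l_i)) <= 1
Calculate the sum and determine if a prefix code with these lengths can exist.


Sum = 2^(-2) + 2^(-3) + 2^(-4) + 2^(-7)
    = 0.25 + 0.125 + 0.0625 + 0.0078125
    = 57/128 = 0.4453125
Since 0.4453125 <= 1, Kraft's inequality IS satisfied.
A prefix code with these lengths CAN exist.

Kraft sum = 0.4453125. Satisfied.


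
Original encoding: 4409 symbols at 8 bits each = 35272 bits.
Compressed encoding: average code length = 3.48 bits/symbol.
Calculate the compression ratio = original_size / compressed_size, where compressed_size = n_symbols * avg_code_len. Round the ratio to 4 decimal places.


original_size = n_symbols * orig_bits = 4409 * 8 = 35272 bits
compressed_size = n_symbols * avg_code_len = 4409 * 3.48 = 15343.32 bits
ratio = original_size / compressed_size = 35272 / 15343.32 = 2.2989

Compression ratio = 2.2989


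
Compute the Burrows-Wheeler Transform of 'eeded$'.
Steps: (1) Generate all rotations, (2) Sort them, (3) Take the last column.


Rotations (sorted):
  0: $eeded -> last char: d
  1: d$eede -> last char: e
  2: ded$ee -> last char: e
  3: ed$eed -> last char: d
  4: eded$e -> last char: e
  5: eeded$ -> last char: $


BWT = deede$


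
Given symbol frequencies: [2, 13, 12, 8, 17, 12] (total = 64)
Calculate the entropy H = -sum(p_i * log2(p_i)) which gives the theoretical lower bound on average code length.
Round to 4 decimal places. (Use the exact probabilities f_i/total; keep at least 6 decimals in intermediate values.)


Per-symbol terms -p_i * log2(p_i) with p_i = f_i/64:
  p = 2/64 = 0.031250: log2(p) = -5.000000, -p*log2(p) = 0.156250
  p = 13/64 = 0.203125: log2(p) = -2.299560, -p*log2(p) = 0.467098
  p = 12/64 = 0.187500: log2(p) = -2.415037, -p*log2(p) = 0.452820
  p = 8/64 = 0.125000: log2(p) = -3.000000, -p*log2(p) = 0.375000
  p = 17/64 = 0.265625: log2(p) = -1.912537, -p*log2(p) = 0.508018
  p = 12/64 = 0.187500: log2(p) = -2.415037, -p*log2(p) = 0.452820
H = 0.156250 + 0.467098 + 0.452820 + 0.375000 + 0.508018 + 0.452820 = 2.412006

H = 2.412 bits/symbol


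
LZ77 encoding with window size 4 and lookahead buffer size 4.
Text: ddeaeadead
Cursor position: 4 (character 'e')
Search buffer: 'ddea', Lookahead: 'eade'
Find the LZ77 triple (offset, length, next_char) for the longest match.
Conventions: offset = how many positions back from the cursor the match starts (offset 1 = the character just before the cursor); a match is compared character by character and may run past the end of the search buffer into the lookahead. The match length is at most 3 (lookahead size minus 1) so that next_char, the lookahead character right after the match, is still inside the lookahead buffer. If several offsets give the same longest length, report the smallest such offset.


Try each offset into the search buffer:
  offset=1 (pos 3, char 'a'): match length 0
  offset=2 (pos 2, char 'e'): match length 2
  offset=3 (pos 1, char 'd'): match length 0
  offset=4 (pos 0, char 'd'): match length 0
Longest match has length 2 at offset 2.
next_char = character at position 4 + 2 = 6 -> 'd'

Best match: offset=2, length=2 (matching 'ea' starting at position 2)
LZ77 triple: (2, 2, 'd')


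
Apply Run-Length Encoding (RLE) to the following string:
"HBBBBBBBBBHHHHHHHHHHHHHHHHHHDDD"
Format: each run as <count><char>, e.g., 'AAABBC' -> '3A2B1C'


Scanning runs left to right:
  i=0: run of 'H' x 1 -> '1H'
  i=1: run of 'B' x 9 -> '9B'
  i=10: run of 'H' x 18 -> '18H'
  i=28: run of 'D' x 3 -> '3D'

RLE = 1H9B18H3D


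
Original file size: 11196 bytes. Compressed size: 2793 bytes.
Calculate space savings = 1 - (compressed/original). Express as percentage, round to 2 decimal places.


ratio = compressed/original = 2793/11196 = 0.249464
savings = 1 - ratio = 1 - 0.249464 = 0.750536
as a percentage: 0.750536 * 100 = 75.05%

Space savings = 1 - 2793/11196 = 75.05%


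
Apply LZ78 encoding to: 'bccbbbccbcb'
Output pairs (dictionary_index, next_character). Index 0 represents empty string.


LZ78 encoding steps:
Dictionary: {0: ''}
Step 1: w='' (idx 0), next='b' -> output (0, 'b'), add 'b' as idx 1
Step 2: w='' (idx 0), next='c' -> output (0, 'c'), add 'c' as idx 2
Step 3: w='c' (idx 2), next='b' -> output (2, 'b'), add 'cb' as idx 3
Step 4: w='b' (idx 1), next='b' -> output (1, 'b'), add 'bb' as idx 4
Step 5: w='c' (idx 2), next='c' -> output (2, 'c'), add 'cc' as idx 5
Step 6: w='b' (idx 1), next='c' -> output (1, 'c'), add 'bc' as idx 6
Step 7: w='b' (idx 1), end of input -> output (1, '')


Encoded: [(0, 'b'), (0, 'c'), (2, 'b'), (1, 'b'), (2, 'c'), (1, 'c'), (1, '')]


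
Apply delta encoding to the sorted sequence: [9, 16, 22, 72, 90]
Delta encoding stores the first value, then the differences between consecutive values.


First value: 9
Deltas:
  16 - 9 = 7
  22 - 16 = 6
  72 - 22 = 50
  90 - 72 = 18


Delta encoded: [9, 7, 6, 50, 18]


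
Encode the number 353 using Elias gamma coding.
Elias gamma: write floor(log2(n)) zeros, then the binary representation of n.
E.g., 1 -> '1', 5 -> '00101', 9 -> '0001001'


num_bits = floor(log2(353)) + 1 = 9
leading_zeros = num_bits - 1 = 8
binary(353) = 101100001

Elias gamma(353) = '00000000' + '101100001' = 00000000101100001 (17 bits)


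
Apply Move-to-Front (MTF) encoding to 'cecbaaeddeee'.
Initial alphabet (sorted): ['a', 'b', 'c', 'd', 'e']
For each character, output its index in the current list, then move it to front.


MTF encoding:
'c': index 2 in ['a', 'b', 'c', 'd', 'e'] -> ['c', 'a', 'b', 'd', 'e']
'e': index 4 in ['c', 'a', 'b', 'd', 'e'] -> ['e', 'c', 'a', 'b', 'd']
'c': index 1 in ['e', 'c', 'a', 'b', 'd'] -> ['c', 'e', 'a', 'b', 'd']
'b': index 3 in ['c', 'e', 'a', 'b', 'd'] -> ['b', 'c', 'e', 'a', 'd']
'a': index 3 in ['b', 'c', 'e', 'a', 'd'] -> ['a', 'b', 'c', 'e', 'd']
'a': index 0 in ['a', 'b', 'c', 'e', 'd'] -> ['a', 'b', 'c', 'e', 'd']
'e': index 3 in ['a', 'b', 'c', 'e', 'd'] -> ['e', 'a', 'b', 'c', 'd']
'd': index 4 in ['e', 'a', 'b', 'c', 'd'] -> ['d', 'e', 'a', 'b', 'c']
'd': index 0 in ['d', 'e', 'a', 'b', 'c'] -> ['d', 'e', 'a', 'b', 'c']
'e': index 1 in ['d', 'e', 'a', 'b', 'c'] -> ['e', 'd', 'a', 'b', 'c']
'e': index 0 in ['e', 'd', 'a', 'b', 'c'] -> ['e', 'd', 'a', 'b', 'c']
'e': index 0 in ['e', 'd', 'a', 'b', 'c'] -> ['e', 'd', 'a', 'b', 'c']


Output: [2, 4, 1, 3, 3, 0, 3, 4, 0, 1, 0, 0]


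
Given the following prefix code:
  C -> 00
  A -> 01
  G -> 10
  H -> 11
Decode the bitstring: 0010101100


Decoding step by step:
Bits 00 -> C
Bits 10 -> G
Bits 10 -> G
Bits 11 -> H
Bits 00 -> C


Decoded message: CGGHC


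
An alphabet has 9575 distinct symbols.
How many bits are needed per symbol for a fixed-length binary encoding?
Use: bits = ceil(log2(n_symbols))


log2(9575) = 13.2251
Bracket: 2^13 = 8192 < 9575 <= 2^14 = 16384
So ceil(log2(9575)) = 14

bits = ceil(log2(9575)) = ceil(13.2251) = 14 bits


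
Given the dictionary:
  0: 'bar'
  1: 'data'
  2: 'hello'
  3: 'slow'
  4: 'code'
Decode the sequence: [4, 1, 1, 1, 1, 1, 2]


Look up each index in the dictionary:
  4 -> 'code'
  1 -> 'data'
  1 -> 'data'
  1 -> 'data'
  1 -> 'data'
  1 -> 'data'
  2 -> 'hello'

Decoded: "code data data data data data hello"


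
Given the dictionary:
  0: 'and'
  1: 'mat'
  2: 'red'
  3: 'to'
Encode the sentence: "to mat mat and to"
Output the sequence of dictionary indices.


Look up each word in the dictionary:
  'to' -> 3
  'mat' -> 1
  'mat' -> 1
  'and' -> 0
  'to' -> 3

Encoded: [3, 1, 1, 0, 3]


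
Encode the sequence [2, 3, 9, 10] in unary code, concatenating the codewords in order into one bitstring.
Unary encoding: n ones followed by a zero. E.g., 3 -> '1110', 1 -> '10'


Encode each number as n ones followed by a terminating 0:
  2 -> 110 (3 bits)
  3 -> 1110 (4 bits)
  9 -> 1111111110 (10 bits)
  10 -> 11111111110 (11 bits)
Total length = 3 + 4 + 10 + 11 = 28 bits.

Unary([2, 3, 9, 10]) = 1101110111111111011111111110 (28 bits)


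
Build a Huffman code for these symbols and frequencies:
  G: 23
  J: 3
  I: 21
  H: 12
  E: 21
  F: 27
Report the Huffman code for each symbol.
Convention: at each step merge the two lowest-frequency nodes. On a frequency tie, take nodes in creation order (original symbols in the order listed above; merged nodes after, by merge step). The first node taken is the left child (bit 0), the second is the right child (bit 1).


Huffman tree construction:
Step 1: Merge J(3) + H(12) = 15
Step 2: Merge (J+H)(15) + I(21) = 36
Step 3: Merge E(21) + G(23) = 44
Step 4: Merge F(27) + ((J+H)+I)(36) = 63
Step 5: Merge (E+G)(44) + (F+((J+H)+I))(63) = 107
Read each symbol's code off the tree from the root (left child = 0, right child = 1).

Codes:
  G: 01 (length 2)
  J: 1100 (length 4)
  I: 111 (length 3)
  H: 1101 (length 4)
  E: 00 (length 2)
  F: 10 (length 2)
Average code length: 265/107 = 2.4766 bits/symbol


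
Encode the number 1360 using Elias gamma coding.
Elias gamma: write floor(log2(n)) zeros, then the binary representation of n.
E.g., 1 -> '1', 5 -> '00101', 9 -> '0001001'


num_bits = floor(log2(1360)) + 1 = 11
leading_zeros = num_bits - 1 = 10
binary(1360) = 10101010000

Elias gamma(1360) = '0000000000' + '10101010000' = 000000000010101010000 (21 bits)


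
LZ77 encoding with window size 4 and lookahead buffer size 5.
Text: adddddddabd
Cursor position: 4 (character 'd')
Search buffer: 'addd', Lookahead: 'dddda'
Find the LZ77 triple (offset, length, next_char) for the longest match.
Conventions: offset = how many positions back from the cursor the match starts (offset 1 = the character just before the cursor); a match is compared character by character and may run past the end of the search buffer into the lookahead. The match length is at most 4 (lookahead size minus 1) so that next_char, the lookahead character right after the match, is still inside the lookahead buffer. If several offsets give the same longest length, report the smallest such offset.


Try each offset into the search buffer:
  offset=1 (pos 3, char 'd'): match length 4
  offset=2 (pos 2, char 'd'): match length 4
  offset=3 (pos 1, char 'd'): match length 4
  offset=4 (pos 0, char 'a'): match length 0
Longest match has length 4, found at offsets 1, 2, 3; take the smallest, offset 1.
next_char = character at position 4 + 4 = 8 -> 'a'

Best match: offset=1, length=4 (matching 'dddd' starting at position 3)
LZ77 triple: (1, 4, 'a')


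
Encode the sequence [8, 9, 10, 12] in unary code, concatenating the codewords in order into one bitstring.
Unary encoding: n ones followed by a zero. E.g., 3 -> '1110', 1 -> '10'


Encode each number as n ones followed by a terminating 0:
  8 -> 111111110 (9 bits)
  9 -> 1111111110 (10 bits)
  10 -> 11111111110 (11 bits)
  12 -> 1111111111110 (13 bits)
Total length = 9 + 10 + 11 + 13 = 43 bits.

Unary([8, 9, 10, 12]) = 1111111101111111110111111111101111111111110 (43 bits)


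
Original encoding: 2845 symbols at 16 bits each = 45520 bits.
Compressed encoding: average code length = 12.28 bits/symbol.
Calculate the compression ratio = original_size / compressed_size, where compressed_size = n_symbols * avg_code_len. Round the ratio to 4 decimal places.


original_size = n_symbols * orig_bits = 2845 * 16 = 45520 bits
compressed_size = n_symbols * avg_code_len = 2845 * 12.28 = 34936.6 bits
ratio = original_size / compressed_size = 45520 / 34936.6 = 1.3029

Compression ratio = 1.3029


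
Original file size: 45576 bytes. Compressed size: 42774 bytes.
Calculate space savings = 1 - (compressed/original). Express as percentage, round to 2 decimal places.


ratio = compressed/original = 42774/45576 = 0.93852
savings = 1 - ratio = 1 - 0.93852 = 0.06148
as a percentage: 0.06148 * 100 = 6.15%

Space savings = 1 - 42774/45576 = 6.15%


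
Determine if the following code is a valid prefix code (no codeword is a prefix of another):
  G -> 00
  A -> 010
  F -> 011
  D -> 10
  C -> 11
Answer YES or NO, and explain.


Checking each pair (does one codeword prefix another?):
  G='00' vs A='010': no prefix
  G='00' vs F='011': no prefix
  G='00' vs D='10': no prefix
  G='00' vs C='11': no prefix
  A='010' vs G='00': no prefix
  A='010' vs F='011': no prefix
  A='010' vs D='10': no prefix
  A='010' vs C='11': no prefix
  F='011' vs G='00': no prefix
  F='011' vs A='010': no prefix
  F='011' vs D='10': no prefix
  F='011' vs C='11': no prefix
  D='10' vs G='00': no prefix
  D='10' vs A='010': no prefix
  D='10' vs F='011': no prefix
  D='10' vs C='11': no prefix
  C='11' vs G='00': no prefix
  C='11' vs A='010': no prefix
  C='11' vs F='011': no prefix
  C='11' vs D='10': no prefix
No violation found over all pairs.

YES -- this is a valid prefix code. No codeword is a prefix of any other codeword.


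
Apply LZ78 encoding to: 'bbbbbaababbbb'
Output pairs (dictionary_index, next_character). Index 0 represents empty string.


LZ78 encoding steps:
Dictionary: {0: ''}
Step 1: w='' (idx 0), next='b' -> output (0, 'b'), add 'b' as idx 1
Step 2: w='b' (idx 1), next='b' -> output (1, 'b'), add 'bb' as idx 2
Step 3: w='bb' (idx 2), next='a' -> output (2, 'a'), add 'bba' as idx 3
Step 4: w='' (idx 0), next='a' -> output (0, 'a'), add 'a' as idx 4
Step 5: w='b' (idx 1), next='a' -> output (1, 'a'), add 'ba' as idx 5
Step 6: w='bb' (idx 2), next='b' -> output (2, 'b'), add 'bbb' as idx 6
Step 7: w='b' (idx 1), end of input -> output (1, '')


Encoded: [(0, 'b'), (1, 'b'), (2, 'a'), (0, 'a'), (1, 'a'), (2, 'b'), (1, '')]


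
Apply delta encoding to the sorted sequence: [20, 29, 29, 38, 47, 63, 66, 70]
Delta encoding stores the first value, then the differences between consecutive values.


First value: 20
Deltas:
  29 - 20 = 9
  29 - 29 = 0
  38 - 29 = 9
  47 - 38 = 9
  63 - 47 = 16
  66 - 63 = 3
  70 - 66 = 4


Delta encoded: [20, 9, 0, 9, 9, 16, 3, 4]


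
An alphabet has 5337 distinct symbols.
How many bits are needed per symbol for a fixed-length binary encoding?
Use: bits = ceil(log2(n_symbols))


log2(5337) = 12.3818
Bracket: 2^12 = 4096 < 5337 <= 2^13 = 8192
So ceil(log2(5337)) = 13

bits = ceil(log2(5337)) = ceil(12.3818) = 13 bits


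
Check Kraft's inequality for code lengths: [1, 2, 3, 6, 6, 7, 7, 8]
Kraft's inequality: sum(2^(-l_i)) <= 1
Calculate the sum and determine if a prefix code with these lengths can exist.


Sum = 2^(-1) + 2^(-2) + 2^(-3) + 2^(-6) + 2^(-6) + 2^(-7) + 2^(-7) + 2^(-8)
    = 0.5 + 0.25 + 0.125 + 0.015625 + 0.015625 + 0.0078125 + 0.0078125 + 0.00390625
    = 237/256 = 0.92578125
Since 0.92578125 <= 1, Kraft's inequality IS satisfied.
A prefix code with these lengths CAN exist.

Kraft sum = 0.92578125. Satisfied.


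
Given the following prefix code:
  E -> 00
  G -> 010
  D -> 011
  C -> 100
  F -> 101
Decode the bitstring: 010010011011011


Decoding step by step:
Bits 010 -> G
Bits 010 -> G
Bits 011 -> D
Bits 011 -> D
Bits 011 -> D


Decoded message: GGDDD


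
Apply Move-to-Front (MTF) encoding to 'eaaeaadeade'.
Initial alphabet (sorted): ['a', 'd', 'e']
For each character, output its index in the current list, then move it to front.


MTF encoding:
'e': index 2 in ['a', 'd', 'e'] -> ['e', 'a', 'd']
'a': index 1 in ['e', 'a', 'd'] -> ['a', 'e', 'd']
'a': index 0 in ['a', 'e', 'd'] -> ['a', 'e', 'd']
'e': index 1 in ['a', 'e', 'd'] -> ['e', 'a', 'd']
'a': index 1 in ['e', 'a', 'd'] -> ['a', 'e', 'd']
'a': index 0 in ['a', 'e', 'd'] -> ['a', 'e', 'd']
'd': index 2 in ['a', 'e', 'd'] -> ['d', 'a', 'e']
'e': index 2 in ['d', 'a', 'e'] -> ['e', 'd', 'a']
'a': index 2 in ['e', 'd', 'a'] -> ['a', 'e', 'd']
'd': index 2 in ['a', 'e', 'd'] -> ['d', 'a', 'e']
'e': index 2 in ['d', 'a', 'e'] -> ['e', 'd', 'a']


Output: [2, 1, 0, 1, 1, 0, 2, 2, 2, 2, 2]


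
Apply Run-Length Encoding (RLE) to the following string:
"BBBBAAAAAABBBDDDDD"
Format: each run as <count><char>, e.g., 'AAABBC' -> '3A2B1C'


Scanning runs left to right:
  i=0: run of 'B' x 4 -> '4B'
  i=4: run of 'A' x 6 -> '6A'
  i=10: run of 'B' x 3 -> '3B'
  i=13: run of 'D' x 5 -> '5D'

RLE = 4B6A3B5D


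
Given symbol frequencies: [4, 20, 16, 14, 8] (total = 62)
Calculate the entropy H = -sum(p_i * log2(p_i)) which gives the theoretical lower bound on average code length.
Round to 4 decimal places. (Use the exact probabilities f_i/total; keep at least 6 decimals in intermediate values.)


Per-symbol terms -p_i * log2(p_i) with p_i = f_i/62:
  p = 4/62 = 0.064516: log2(p) = -3.954196, -p*log2(p) = 0.255109
  p = 20/62 = 0.322581: log2(p) = -1.632268, -p*log2(p) = 0.526538
  p = 16/62 = 0.258065: log2(p) = -1.954196, -p*log2(p) = 0.504309
  p = 14/62 = 0.225806: log2(p) = -2.146841, -p*log2(p) = 0.484771
  p = 8/62 = 0.129032: log2(p) = -2.954196, -p*log2(p) = 0.381187
H = 0.255109 + 0.526538 + 0.504309 + 0.484771 + 0.381187 = 2.151914

H = 2.1519 bits/symbol


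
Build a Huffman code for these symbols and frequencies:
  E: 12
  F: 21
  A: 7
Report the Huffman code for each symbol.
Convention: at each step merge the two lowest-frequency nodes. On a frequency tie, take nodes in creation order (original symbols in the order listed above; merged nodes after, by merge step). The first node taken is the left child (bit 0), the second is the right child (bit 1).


Huffman tree construction:
Step 1: Merge A(7) + E(12) = 19
Step 2: Merge (A+E)(19) + F(21) = 40
Read each symbol's code off the tree from the root (left child = 0, right child = 1).

Codes:
  E: 01 (length 2)
  F: 1 (length 1)
  A: 00 (length 2)
Average code length: 59/40 = 1.4750 bits/symbol


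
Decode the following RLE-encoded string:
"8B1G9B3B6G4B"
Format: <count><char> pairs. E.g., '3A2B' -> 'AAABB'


Expanding each <count><char> pair:
  8B -> 'BBBBBBBB'
  1G -> 'G'
  9B -> 'BBBBBBBBB'
  3B -> 'BBB'
  6G -> 'GGGGGG'
  4B -> 'BBBB'

Decoded = BBBBBBBBGBBBBBBBBBBBBGGGGGGBBBB


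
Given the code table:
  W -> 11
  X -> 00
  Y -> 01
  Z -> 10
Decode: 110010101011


Decoding:
11 -> W
00 -> X
10 -> Z
10 -> Z
10 -> Z
11 -> W


Result: WXZZZW


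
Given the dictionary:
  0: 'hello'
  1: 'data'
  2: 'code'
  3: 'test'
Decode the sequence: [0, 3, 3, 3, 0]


Look up each index in the dictionary:
  0 -> 'hello'
  3 -> 'test'
  3 -> 'test'
  3 -> 'test'
  0 -> 'hello'

Decoded: "hello test test test hello"


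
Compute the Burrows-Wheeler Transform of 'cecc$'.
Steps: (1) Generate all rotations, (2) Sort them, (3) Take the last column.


Rotations (sorted):
  0: $cecc -> last char: c
  1: c$cec -> last char: c
  2: cc$ce -> last char: e
  3: cecc$ -> last char: $
  4: ecc$c -> last char: c


BWT = cce$c


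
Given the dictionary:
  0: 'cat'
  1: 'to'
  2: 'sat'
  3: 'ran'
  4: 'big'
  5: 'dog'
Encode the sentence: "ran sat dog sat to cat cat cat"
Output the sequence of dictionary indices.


Look up each word in the dictionary:
  'ran' -> 3
  'sat' -> 2
  'dog' -> 5
  'sat' -> 2
  'to' -> 1
  'cat' -> 0
  'cat' -> 0
  'cat' -> 0

Encoded: [3, 2, 5, 2, 1, 0, 0, 0]


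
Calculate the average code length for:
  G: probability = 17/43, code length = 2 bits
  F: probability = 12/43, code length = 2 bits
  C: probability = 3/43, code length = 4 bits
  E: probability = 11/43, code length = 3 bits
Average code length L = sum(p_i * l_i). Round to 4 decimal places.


Weighted contributions p_i * l_i:
  G: (17/43) * 2 = 34/43
  F: (12/43) * 2 = 24/43
  C: (3/43) * 4 = 12/43
  E: (11/43) * 3 = 33/43
Sum = (34 + 24 + 12 + 33)/43 = 103/43

L = 103/43 = 2.3953 bits/symbol


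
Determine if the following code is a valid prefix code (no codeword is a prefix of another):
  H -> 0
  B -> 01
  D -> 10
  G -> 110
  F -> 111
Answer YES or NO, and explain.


Checking each pair (does one codeword prefix another?):
  H='0' vs B='01': prefix -- VIOLATION

NO -- this is NOT a valid prefix code. H (0) is a prefix of B (01).


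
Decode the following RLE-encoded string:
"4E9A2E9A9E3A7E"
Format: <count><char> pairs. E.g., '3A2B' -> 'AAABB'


Expanding each <count><char> pair:
  4E -> 'EEEE'
  9A -> 'AAAAAAAAA'
  2E -> 'EE'
  9A -> 'AAAAAAAAA'
  9E -> 'EEEEEEEEE'
  3A -> 'AAA'
  7E -> 'EEEEEEE'

Decoded = EEEEAAAAAAAAAEEAAAAAAAAAEEEEEEEEEAAAEEEEEEE


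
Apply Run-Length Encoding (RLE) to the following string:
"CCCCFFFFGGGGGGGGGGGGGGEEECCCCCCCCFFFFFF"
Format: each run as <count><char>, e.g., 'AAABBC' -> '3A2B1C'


Scanning runs left to right:
  i=0: run of 'C' x 4 -> '4C'
  i=4: run of 'F' x 4 -> '4F'
  i=8: run of 'G' x 14 -> '14G'
  i=22: run of 'E' x 3 -> '3E'
  i=25: run of 'C' x 8 -> '8C'
  i=33: run of 'F' x 6 -> '6F'

RLE = 4C4F14G3E8C6F


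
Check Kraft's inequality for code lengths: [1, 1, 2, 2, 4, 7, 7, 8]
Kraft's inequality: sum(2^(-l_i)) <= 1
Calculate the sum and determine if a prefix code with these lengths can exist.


Sum = 2^(-1) + 2^(-1) + 2^(-2) + 2^(-2) + 2^(-4) + 2^(-7) + 2^(-7) + 2^(-8)
    = 0.5 + 0.5 + 0.25 + 0.25 + 0.0625 + 0.0078125 + 0.0078125 + 0.00390625
    = 405/256 = 1.58203125
Since 1.58203125 > 1, Kraft's inequality is NOT satisfied.
A prefix code with these lengths CANNOT exist.

Kraft sum = 1.58203125. Not satisfied.


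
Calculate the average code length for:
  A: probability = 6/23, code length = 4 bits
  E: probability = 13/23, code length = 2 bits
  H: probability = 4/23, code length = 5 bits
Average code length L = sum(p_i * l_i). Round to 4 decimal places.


Weighted contributions p_i * l_i:
  A: (6/23) * 4 = 24/23
  E: (13/23) * 2 = 26/23
  H: (4/23) * 5 = 20/23
Sum = (24 + 26 + 20)/23 = 70/23

L = 70/23 = 3.0435 bits/symbol


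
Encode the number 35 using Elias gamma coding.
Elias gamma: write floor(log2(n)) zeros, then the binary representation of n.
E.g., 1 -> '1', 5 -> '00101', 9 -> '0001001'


num_bits = floor(log2(35)) + 1 = 6
leading_zeros = num_bits - 1 = 5
binary(35) = 100011

Elias gamma(35) = '00000' + '100011' = 00000100011 (11 bits)


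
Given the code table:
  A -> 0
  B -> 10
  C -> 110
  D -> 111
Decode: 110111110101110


Decoding:
110 -> C
111 -> D
110 -> C
10 -> B
111 -> D
0 -> A


Result: CDCBDA


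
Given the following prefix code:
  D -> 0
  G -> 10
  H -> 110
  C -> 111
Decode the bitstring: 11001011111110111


Decoding step by step:
Bits 110 -> H
Bits 0 -> D
Bits 10 -> G
Bits 111 -> C
Bits 111 -> C
Bits 10 -> G
Bits 111 -> C


Decoded message: HDGCCGC


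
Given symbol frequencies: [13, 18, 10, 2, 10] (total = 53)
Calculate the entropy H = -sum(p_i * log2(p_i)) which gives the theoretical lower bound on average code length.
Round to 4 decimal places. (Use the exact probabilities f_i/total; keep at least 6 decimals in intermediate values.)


Per-symbol terms -p_i * log2(p_i) with p_i = f_i/53:
  p = 13/53 = 0.245283: log2(p) = -2.027481, -p*log2(p) = 0.497307
  p = 18/53 = 0.339623: log2(p) = -1.557995, -p*log2(p) = 0.529131
  p = 10/53 = 0.188679: log2(p) = -2.405992, -p*log2(p) = 0.453961
  p = 2/53 = 0.037736: log2(p) = -4.727920, -p*log2(p) = 0.178412
  p = 10/53 = 0.188679: log2(p) = -2.405992, -p*log2(p) = 0.453961
H = 0.497307 + 0.529131 + 0.453961 + 0.178412 + 0.453961 = 2.112772

H = 2.1128 bits/symbol


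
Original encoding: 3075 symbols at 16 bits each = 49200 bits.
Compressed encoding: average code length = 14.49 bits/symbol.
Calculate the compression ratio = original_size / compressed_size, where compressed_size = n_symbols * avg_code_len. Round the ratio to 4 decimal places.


original_size = n_symbols * orig_bits = 3075 * 16 = 49200 bits
compressed_size = n_symbols * avg_code_len = 3075 * 14.49 = 44556.75 bits
ratio = original_size / compressed_size = 49200 / 44556.75 = 1.1042

Compression ratio = 1.1042


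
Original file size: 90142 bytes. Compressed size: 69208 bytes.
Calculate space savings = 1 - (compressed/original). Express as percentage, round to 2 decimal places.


ratio = compressed/original = 69208/90142 = 0.767766
savings = 1 - ratio = 1 - 0.767766 = 0.232234
as a percentage: 0.232234 * 100 = 23.22%

Space savings = 1 - 69208/90142 = 23.22%


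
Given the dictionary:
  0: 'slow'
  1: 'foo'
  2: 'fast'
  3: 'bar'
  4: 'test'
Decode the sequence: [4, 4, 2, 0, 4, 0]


Look up each index in the dictionary:
  4 -> 'test'
  4 -> 'test'
  2 -> 'fast'
  0 -> 'slow'
  4 -> 'test'
  0 -> 'slow'

Decoded: "test test fast slow test slow"


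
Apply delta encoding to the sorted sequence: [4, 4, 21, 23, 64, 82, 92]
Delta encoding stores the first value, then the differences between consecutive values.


First value: 4
Deltas:
  4 - 4 = 0
  21 - 4 = 17
  23 - 21 = 2
  64 - 23 = 41
  82 - 64 = 18
  92 - 82 = 10


Delta encoded: [4, 0, 17, 2, 41, 18, 10]


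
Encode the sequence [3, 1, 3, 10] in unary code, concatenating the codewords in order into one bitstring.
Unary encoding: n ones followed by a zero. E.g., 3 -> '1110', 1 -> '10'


Encode each number as n ones followed by a terminating 0:
  3 -> 1110 (4 bits)
  1 -> 10 (2 bits)
  3 -> 1110 (4 bits)
  10 -> 11111111110 (11 bits)
Total length = 4 + 2 + 4 + 11 = 21 bits.

Unary([3, 1, 3, 10]) = 111010111011111111110 (21 bits)


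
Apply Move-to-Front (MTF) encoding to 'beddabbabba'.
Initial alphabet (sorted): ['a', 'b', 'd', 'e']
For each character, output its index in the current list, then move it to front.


MTF encoding:
'b': index 1 in ['a', 'b', 'd', 'e'] -> ['b', 'a', 'd', 'e']
'e': index 3 in ['b', 'a', 'd', 'e'] -> ['e', 'b', 'a', 'd']
'd': index 3 in ['e', 'b', 'a', 'd'] -> ['d', 'e', 'b', 'a']
'd': index 0 in ['d', 'e', 'b', 'a'] -> ['d', 'e', 'b', 'a']
'a': index 3 in ['d', 'e', 'b', 'a'] -> ['a', 'd', 'e', 'b']
'b': index 3 in ['a', 'd', 'e', 'b'] -> ['b', 'a', 'd', 'e']
'b': index 0 in ['b', 'a', 'd', 'e'] -> ['b', 'a', 'd', 'e']
'a': index 1 in ['b', 'a', 'd', 'e'] -> ['a', 'b', 'd', 'e']
'b': index 1 in ['a', 'b', 'd', 'e'] -> ['b', 'a', 'd', 'e']
'b': index 0 in ['b', 'a', 'd', 'e'] -> ['b', 'a', 'd', 'e']
'a': index 1 in ['b', 'a', 'd', 'e'] -> ['a', 'b', 'd', 'e']


Output: [1, 3, 3, 0, 3, 3, 0, 1, 1, 0, 1]


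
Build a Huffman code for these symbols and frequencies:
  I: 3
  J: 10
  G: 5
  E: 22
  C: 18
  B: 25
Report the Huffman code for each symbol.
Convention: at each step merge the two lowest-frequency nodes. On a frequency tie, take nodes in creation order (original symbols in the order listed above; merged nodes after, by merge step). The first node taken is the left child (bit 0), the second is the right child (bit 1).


Huffman tree construction:
Step 1: Merge I(3) + G(5) = 8
Step 2: Merge (I+G)(8) + J(10) = 18
Step 3: Merge C(18) + ((I+G)+J)(18) = 36
Step 4: Merge E(22) + B(25) = 47
Step 5: Merge (C+((I+G)+J))(36) + (E+B)(47) = 83
Read each symbol's code off the tree from the root (left child = 0, right child = 1).

Codes:
  I: 0100 (length 4)
  J: 011 (length 3)
  G: 0101 (length 4)
  E: 10 (length 2)
  C: 00 (length 2)
  B: 11 (length 2)
Average code length: 192/83 = 2.3133 bits/symbol


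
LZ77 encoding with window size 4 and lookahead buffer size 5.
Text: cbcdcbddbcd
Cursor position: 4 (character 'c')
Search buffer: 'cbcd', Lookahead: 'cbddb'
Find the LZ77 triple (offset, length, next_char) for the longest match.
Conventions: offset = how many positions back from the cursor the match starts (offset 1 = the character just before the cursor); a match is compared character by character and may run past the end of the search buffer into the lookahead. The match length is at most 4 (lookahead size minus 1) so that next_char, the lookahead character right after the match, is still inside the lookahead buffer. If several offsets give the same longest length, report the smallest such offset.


Try each offset into the search buffer:
  offset=1 (pos 3, char 'd'): match length 0
  offset=2 (pos 2, char 'c'): match length 1
  offset=3 (pos 1, char 'b'): match length 0
  offset=4 (pos 0, char 'c'): match length 2
Longest match has length 2 at offset 4.
next_char = character at position 4 + 2 = 6 -> 'd'

Best match: offset=4, length=2 (matching 'cb' starting at position 0)
LZ77 triple: (4, 2, 'd')


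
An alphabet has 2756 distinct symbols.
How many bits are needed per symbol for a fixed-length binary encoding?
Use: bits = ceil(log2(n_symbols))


log2(2756) = 11.4284
Bracket: 2^11 = 2048 < 2756 <= 2^12 = 4096
So ceil(log2(2756)) = 12

bits = ceil(log2(2756)) = ceil(11.4284) = 12 bits


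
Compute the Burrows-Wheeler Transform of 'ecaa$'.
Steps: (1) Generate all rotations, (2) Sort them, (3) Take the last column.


Rotations (sorted):
  0: $ecaa -> last char: a
  1: a$eca -> last char: a
  2: aa$ec -> last char: c
  3: caa$e -> last char: e
  4: ecaa$ -> last char: $


BWT = aace$


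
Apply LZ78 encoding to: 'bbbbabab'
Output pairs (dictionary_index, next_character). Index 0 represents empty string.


LZ78 encoding steps:
Dictionary: {0: ''}
Step 1: w='' (idx 0), next='b' -> output (0, 'b'), add 'b' as idx 1
Step 2: w='b' (idx 1), next='b' -> output (1, 'b'), add 'bb' as idx 2
Step 3: w='b' (idx 1), next='a' -> output (1, 'a'), add 'ba' as idx 3
Step 4: w='ba' (idx 3), next='b' -> output (3, 'b'), add 'bab' as idx 4


Encoded: [(0, 'b'), (1, 'b'), (1, 'a'), (3, 'b')]
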